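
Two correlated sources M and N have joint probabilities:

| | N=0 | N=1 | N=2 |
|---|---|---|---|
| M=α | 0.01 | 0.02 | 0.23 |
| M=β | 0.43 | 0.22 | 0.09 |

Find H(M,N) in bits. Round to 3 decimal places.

H(M,N) = −Σ p(x,y)·log₂ p(x,y) over all 6 cells.
  cell (α,0): −0.01·log₂0.01 = 0.0664
  cell (α,1): −0.02·log₂0.02 = 0.1129
  cell (α,2): −0.23·log₂0.23 = 0.4877
  cell (β,0): −0.43·log₂0.43 = 0.5236
  cell (β,1): −0.22·log₂0.22 = 0.4806
  cell (β,2): −0.09·log₂0.09 = 0.3127
Sum = 1.984 bits.

1.984 bits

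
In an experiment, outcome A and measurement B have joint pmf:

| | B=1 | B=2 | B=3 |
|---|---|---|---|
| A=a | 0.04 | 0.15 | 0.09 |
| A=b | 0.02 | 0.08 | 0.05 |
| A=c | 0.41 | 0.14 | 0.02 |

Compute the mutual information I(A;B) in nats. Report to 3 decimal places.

Marginals: p(A) = (0.2800, 0.1500, 0.5700), p(B) = (0.4700, 0.3700, 0.1600).
I(A;B) = Σ p(x,y)·ln[p(x,y)/(p(x)p(y))].
  (a,1): 0.04·ln(0.3040) = -0.0476
  (a,2): 0.15·ln(1.4479) = 0.0555
  (a,3): 0.09·ln(2.0089) = 0.0628
  (b,1): 0.02·ln(0.2837) = -0.0252
  (b,2): 0.08·ln(1.4414) = 0.0293
  (b,3): 0.05·ln(2.0833) = 0.0367
  (c,1): 0.41·ln(1.5304) = 0.1745
  (c,2): 0.14·ln(0.6638) = -0.0574
  (c,3): 0.02·ln(0.2193) = -0.0303
Sum = 0.198 nats.

0.198 nats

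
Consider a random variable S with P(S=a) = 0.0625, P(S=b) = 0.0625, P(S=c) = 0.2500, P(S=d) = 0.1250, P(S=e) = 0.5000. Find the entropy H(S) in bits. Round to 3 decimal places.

1.875 bits

H(S) = −Σ p·log₂ p.
  −(0.0625)·log₂(0.0625) = 0.2500
  −(0.0625)·log₂(0.0625) = 0.2500
  −(0.2500)·log₂(0.2500) = 0.5000
  −(0.1250)·log₂(0.1250) = 0.3750
  −(0.5000)·log₂(0.5000) = 0.5000
Sum: 0.2500 + 0.2500 + 0.5000 + 0.3750 + 0.5000 = 1.875 bits.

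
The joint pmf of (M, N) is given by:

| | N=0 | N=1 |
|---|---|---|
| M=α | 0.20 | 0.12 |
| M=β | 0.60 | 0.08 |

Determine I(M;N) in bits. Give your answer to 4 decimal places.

0.0612 bits

Marginals: p(M) = (0.3200, 0.6800), p(N) = (0.8000, 0.2000).
I(M;N) = Σ p(x,y)·log₂[p(x,y)/(p(x)p(y))].
  (α,0): 0.20·log₂(0.7812) = -0.07123
  (α,1): 0.12·log₂(1.8750) = 0.10883
  (β,0): 0.60·log₂(1.1029) = 0.08481
  (β,1): 0.08·log₂(0.5882) = -0.06124
Sum = 0.0612 bits.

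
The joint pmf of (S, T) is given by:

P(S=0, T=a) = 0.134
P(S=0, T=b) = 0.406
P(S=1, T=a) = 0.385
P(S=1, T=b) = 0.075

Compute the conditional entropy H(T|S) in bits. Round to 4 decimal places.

Marginals: p(S) = (0.5400, 0.4600), p(T) = (0.5190, 0.4810).
H(T|S) = Σ p(S) · H(T|S=·).
  S=0: p=0.5400, H(T|S=0) = 0.8083
  S=1: p=0.4600, H(T|S=1) = 0.6415
Weighted sum = 0.7316 bits.

0.7316 bits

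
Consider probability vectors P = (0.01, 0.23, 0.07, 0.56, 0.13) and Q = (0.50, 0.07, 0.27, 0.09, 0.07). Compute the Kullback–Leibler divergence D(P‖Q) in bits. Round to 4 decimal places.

D(P‖Q) = Σ p·log₂(p/q).
  0.01·log₂(0.01/0.50) = -0.05644
  0.23·log₂(0.23/0.07) = 0.39473
  0.07·log₂(0.07/0.27) = -0.13633
  0.56·log₂(0.56/0.09) = 1.47696
  0.13·log₂(0.13/0.07) = 0.11610
D(P‖Q) = 1.7950 bits.

1.7950 bits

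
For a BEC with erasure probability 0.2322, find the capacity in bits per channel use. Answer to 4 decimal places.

0.7678 bits

Binary erasure channel: capacity C = 1 − ε.
C = 1 − 0.2322 = 0.7678 bits per channel use.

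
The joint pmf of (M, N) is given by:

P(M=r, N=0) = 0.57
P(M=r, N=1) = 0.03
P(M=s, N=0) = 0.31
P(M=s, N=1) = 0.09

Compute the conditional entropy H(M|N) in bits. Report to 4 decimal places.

0.9211 bits

Chain rule: H(M|N) = H(M,N) − H(N).
Marginals: p(M) = (0.6000, 0.4000), p(N) = (0.8800, 0.1200).
H(M,N) = 1.4505 bits; H(N) = 0.5294 bits.
H(M|N) = 1.4505 − 0.5294 = 0.9211 bits.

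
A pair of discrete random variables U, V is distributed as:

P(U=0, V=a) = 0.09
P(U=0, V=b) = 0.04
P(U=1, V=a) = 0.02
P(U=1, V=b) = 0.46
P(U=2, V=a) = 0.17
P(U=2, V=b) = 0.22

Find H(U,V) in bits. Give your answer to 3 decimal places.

2.042 bits

H(U,V) = −Σ p(x,y)·log₂ p(x,y) over all 6 cells.
  cell (0,a): −0.09·log₂0.09 = 0.3127
  cell (0,b): −0.04·log₂0.04 = 0.1858
  cell (1,a): −0.02·log₂0.02 = 0.1129
  cell (1,b): −0.46·log₂0.46 = 0.5153
  cell (2,a): −0.17·log₂0.17 = 0.4346
  cell (2,b): −0.22·log₂0.22 = 0.4806
Sum = 2.042 bits.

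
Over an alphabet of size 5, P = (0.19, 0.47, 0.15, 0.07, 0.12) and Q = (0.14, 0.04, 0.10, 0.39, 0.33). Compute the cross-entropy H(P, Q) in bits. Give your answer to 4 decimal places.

3.5069 bits

H(P,Q) = −Σ p·log₂ q.
  −0.19·log₂(0.14) = 0.53894
  −0.47·log₂(0.04) = 2.18261
  −0.15·log₂(0.10) = 0.49829
  −0.07·log₂(0.39) = 0.09509
  −0.12·log₂(0.33) = 0.19194
H(P,Q) = 3.5069 bits.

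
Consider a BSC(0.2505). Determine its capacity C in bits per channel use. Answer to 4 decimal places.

0.1879 bits

Binary symmetric channel: C = 1 − h₂(ε) where h₂ is the binary entropy function.
h₂(0.2505) = −0.2505·log₂0.2505 − 0.7495·log₂0.7495 = 0.8121.
C = 1 − 0.8121 = 0.1879 bits per channel use.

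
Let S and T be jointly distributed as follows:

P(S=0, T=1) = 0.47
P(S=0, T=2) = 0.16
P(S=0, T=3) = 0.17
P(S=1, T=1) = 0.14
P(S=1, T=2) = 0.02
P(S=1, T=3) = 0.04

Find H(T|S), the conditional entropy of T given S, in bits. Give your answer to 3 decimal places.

1.343 bits

Chain rule: H(T|S) = H(S,T) − H(S).
Marginals: p(S) = (0.8000, 0.2000), p(T) = (0.6100, 0.1800, 0.2100).
H(S,T) = 2.0653 bits; H(S) = 0.7219 bits.
H(T|S) = 2.0653 − 0.7219 = 1.343 bits.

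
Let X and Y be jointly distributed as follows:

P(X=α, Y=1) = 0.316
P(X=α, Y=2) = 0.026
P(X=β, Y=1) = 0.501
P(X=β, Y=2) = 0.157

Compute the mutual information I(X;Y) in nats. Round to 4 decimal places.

Marginals: p(X) = (0.3420, 0.6580), p(Y) = (0.8170, 0.1830).
I(X;Y) = H(X) + H(Y) − H(X,Y).
H(X) = 0.6424, H(Y) = 0.4759, H(X,Y) = 1.0959.
I(X;Y) = 0.6424 + 0.4759 − 1.0959 = 0.0224 nats.

0.0224 nats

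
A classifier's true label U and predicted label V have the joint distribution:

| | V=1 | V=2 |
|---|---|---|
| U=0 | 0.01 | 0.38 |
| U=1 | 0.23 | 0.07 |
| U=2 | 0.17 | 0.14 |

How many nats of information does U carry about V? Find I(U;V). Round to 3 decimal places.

0.254 nats

Marginals: p(U) = (0.3900, 0.3000, 0.3100), p(V) = (0.4100, 0.5900).
I(U;V) = H(U) + H(V) − H(U,V).
H(U) = 1.0915, H(V) = 0.6769, H(U,V) = 1.5144.
I(U;V) = 1.0915 + 0.6769 − 1.5144 = 0.254 nats.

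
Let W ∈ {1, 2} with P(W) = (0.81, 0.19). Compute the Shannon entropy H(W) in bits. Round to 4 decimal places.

H(W) = −Σ p·log₂ p.
  −(0.81)·log₂(0.81) = 0.24625
  −(0.19)·log₂(0.19) = 0.45523
Sum: 0.24625 + 0.45523 = 0.7015 bits.

0.7015 bits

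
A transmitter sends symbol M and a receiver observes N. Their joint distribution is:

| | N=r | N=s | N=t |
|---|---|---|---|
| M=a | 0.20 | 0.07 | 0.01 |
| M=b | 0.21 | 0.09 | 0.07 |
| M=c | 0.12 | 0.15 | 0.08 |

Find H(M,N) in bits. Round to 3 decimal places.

2.923 bits

H(M,N) = −Σ p(x,y)·log₂ p(x,y) over all 9 cells.
  cell (a,r): −0.20·log₂0.20 = 0.4644
  cell (a,s): −0.07·log₂0.07 = 0.2686
  cell (a,t): −0.01·log₂0.01 = 0.0664
  cell (b,r): −0.21·log₂0.21 = 0.4728
  cell (b,s): −0.09·log₂0.09 = 0.3127
  cell (b,t): −0.07·log₂0.07 = 0.2686
  cell (c,r): −0.12·log₂0.12 = 0.3671
  cell (c,s): −0.15·log₂0.15 = 0.4105
  cell (c,t): −0.08·log₂0.08 = 0.2915
Sum = 2.923 bits.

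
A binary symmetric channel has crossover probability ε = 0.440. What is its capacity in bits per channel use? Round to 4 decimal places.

0.0104 bits

Binary symmetric channel: C = 1 − h₂(ε) where h₂ is the binary entropy function.
h₂(0.440) = −0.440·log₂0.440 − 0.560·log₂0.560 = 0.9896.
C = 1 − 0.9896 = 0.0104 bits per channel use.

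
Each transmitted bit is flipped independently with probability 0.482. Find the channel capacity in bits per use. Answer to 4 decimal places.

0.0009 bits

Binary symmetric channel: C = 1 − h₂(ε) where h₂ is the binary entropy function.
h₂(0.482) = −0.482·log₂0.482 − 0.518·log₂0.518 = 0.9991.
C = 1 − 0.9991 = 0.0009 bits per channel use.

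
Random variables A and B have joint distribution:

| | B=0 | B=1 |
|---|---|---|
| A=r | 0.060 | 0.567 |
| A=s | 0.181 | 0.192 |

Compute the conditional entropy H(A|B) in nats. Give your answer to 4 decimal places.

Chain rule: H(A|B) = H(A,B) − H(B).
Marginals: p(A) = (0.6270, 0.3730), p(B) = (0.2410, 0.7590).
H(A,B) = 1.1167 nats; H(B) = 0.5522 nats.
H(A|B) = 1.1167 − 0.5522 = 0.5645 nats.

0.5645 nats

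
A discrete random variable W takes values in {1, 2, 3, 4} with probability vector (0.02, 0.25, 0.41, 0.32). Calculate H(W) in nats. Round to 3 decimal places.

H(W) = −Σ p·ln p.
  −(0.02)·ln(0.02) = 0.0782
  −(0.25)·ln(0.25) = 0.3466
  −(0.41)·ln(0.41) = 0.3656
  −(0.32)·ln(0.32) = 0.3646
Sum: 0.0782 + 0.3466 + 0.3656 + 0.3646 = 1.155 nats.

1.155 nats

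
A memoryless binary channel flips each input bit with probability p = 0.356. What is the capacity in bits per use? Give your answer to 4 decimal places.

Binary symmetric channel: C = 1 − h₂(ε) where h₂ is the binary entropy function.
h₂(0.356) = −0.356·log₂0.356 − 0.644·log₂0.644 = 0.9393.
C = 1 − 0.9393 = 0.0607 bits per channel use.

0.0607 bits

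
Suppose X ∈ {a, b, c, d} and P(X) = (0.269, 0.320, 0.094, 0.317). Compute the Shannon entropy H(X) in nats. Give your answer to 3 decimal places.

1.304 nats

H(X) = −Σ p·ln p.
  −(0.269)·ln(0.269) = 0.3532
  −(0.320)·ln(0.320) = 0.3646
  −(0.094)·ln(0.094) = 0.2223
  −(0.317)·ln(0.317) = 0.3642
Sum: 0.3532 + 0.3646 + 0.2223 + 0.3642 = 1.304 nats.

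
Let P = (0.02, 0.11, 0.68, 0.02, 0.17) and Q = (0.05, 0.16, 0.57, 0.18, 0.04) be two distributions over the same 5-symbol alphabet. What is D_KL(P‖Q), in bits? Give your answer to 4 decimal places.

D(P‖Q) = Σ p·log₂(p/q).
  0.02·log₂(0.02/0.05) = -0.02644
  0.11·log₂(0.11/0.16) = -0.05946
  0.68·log₂(0.68/0.57) = 0.17311
  0.02·log₂(0.02/0.18) = -0.06340
  0.17·log₂(0.17/0.04) = 0.35487
D(P‖Q) = 0.3787 bits.

0.3787 bits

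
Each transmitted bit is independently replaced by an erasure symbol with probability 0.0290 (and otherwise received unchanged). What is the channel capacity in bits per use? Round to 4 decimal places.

Binary erasure channel: capacity C = 1 − ε.
C = 1 − 0.0290 = 0.9710 bits per channel use.

0.9710 bits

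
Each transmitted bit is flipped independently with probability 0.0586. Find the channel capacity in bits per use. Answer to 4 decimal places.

0.6781 bits

Binary symmetric channel: C = 1 − h₂(ε) where h₂ is the binary entropy function.
h₂(0.0586) = −0.0586·log₂0.0586 − 0.9414·log₂0.9414 = 0.3219.
C = 1 − 0.3219 = 0.6781 bits per channel use.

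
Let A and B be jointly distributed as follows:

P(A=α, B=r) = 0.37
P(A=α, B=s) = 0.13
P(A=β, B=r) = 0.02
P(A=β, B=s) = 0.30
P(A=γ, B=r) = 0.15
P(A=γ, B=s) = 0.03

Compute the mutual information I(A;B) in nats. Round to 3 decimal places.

0.248 nats

Marginals: p(A) = (0.5000, 0.3200, 0.1800), p(B) = (0.5400, 0.4600).
I(A;B) = H(A) + H(B) − H(A,B).
H(A) = 1.0199, H(B) = 0.6899, H(A,B) = 1.4623.
I(A;B) = 1.0199 + 0.6899 − 1.4623 = 0.248 nats.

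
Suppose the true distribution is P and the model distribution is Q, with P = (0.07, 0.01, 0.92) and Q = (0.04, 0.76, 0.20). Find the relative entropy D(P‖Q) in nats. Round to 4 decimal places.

D(P‖Q) = Σ p·ln(p/q).
  0.07·ln(0.07/0.04) = 0.03917
  0.01·ln(0.01/0.76) = -0.04331
  0.92·ln(0.92/0.20) = 1.40397
D(P‖Q) = 1.3998 nats.

1.3998 nats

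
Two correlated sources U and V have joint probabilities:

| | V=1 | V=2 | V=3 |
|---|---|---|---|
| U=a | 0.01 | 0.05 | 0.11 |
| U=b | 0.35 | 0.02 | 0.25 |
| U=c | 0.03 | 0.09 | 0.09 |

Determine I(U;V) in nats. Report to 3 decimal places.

Marginals: p(U) = (0.1700, 0.6200, 0.2100), p(V) = (0.3900, 0.1600, 0.4500).
I(U;V) = H(U) + H(V) − H(U,V).
H(U) = 0.9254, H(V) = 1.0198, H(U,V) = 1.7695.
I(U;V) = 0.9254 + 1.0198 − 1.7695 = 0.176 nats.

0.176 nats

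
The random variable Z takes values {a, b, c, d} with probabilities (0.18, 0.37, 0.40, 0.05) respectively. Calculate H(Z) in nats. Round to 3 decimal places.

1.193 nats

H(Z) = −Σ p·ln p.
  −(0.18)·ln(0.18) = 0.3087
  −(0.37)·ln(0.37) = 0.3679
  −(0.40)·ln(0.40) = 0.3665
  −(0.05)·ln(0.05) = 0.1498
Sum: 0.3087 + 0.3679 + 0.3665 + 0.1498 = 1.193 nats.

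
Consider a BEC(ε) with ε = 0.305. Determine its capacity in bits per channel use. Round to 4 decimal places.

0.6950 bits

Binary erasure channel: capacity C = 1 − ε.
C = 1 − 0.305 = 0.6950 bits per channel use.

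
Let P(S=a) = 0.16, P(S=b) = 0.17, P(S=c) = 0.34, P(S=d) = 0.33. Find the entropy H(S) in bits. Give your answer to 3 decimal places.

H(S) = −Σ p·log₂ p.
  −(0.16)·log₂(0.16) = 0.4230
  −(0.17)·log₂(0.17) = 0.4346
  −(0.34)·log₂(0.34) = 0.5292
  −(0.33)·log₂(0.33) = 0.5278
Sum: 0.4230 + 0.4346 + 0.5292 + 0.5278 = 1.915 bits.

1.915 bits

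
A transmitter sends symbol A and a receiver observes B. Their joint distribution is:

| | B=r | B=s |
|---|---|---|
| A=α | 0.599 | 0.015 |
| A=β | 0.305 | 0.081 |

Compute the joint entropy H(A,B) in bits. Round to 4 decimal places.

1.3500 bits

H(A,B) = −Σ p(x,y)·log₂ p(x,y) over all 4 cells.
  cell (α,r): −0.599·log₂0.599 = 0.44288
  cell (α,s): −0.015·log₂0.015 = 0.09088
  cell (β,r): −0.305·log₂0.305 = 0.52250
  cell (β,s): −0.081·log₂0.081 = 0.29370
Sum = 1.3500 bits.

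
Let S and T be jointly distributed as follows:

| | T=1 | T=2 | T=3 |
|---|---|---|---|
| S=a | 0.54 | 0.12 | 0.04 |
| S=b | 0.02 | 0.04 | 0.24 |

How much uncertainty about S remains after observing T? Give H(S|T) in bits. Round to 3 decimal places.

0.420 bits

Marginals: p(S) = (0.7000, 0.3000), p(T) = (0.5600, 0.1600, 0.2800).
H(S|T) = Σ p(T) · H(S|T=·).
  T=1: p=0.5600, H(S|T=1) = 0.2223
  T=2: p=0.1600, H(S|T=2) = 0.8113
  T=3: p=0.2800, H(S|T=3) = 0.5917
Weighted sum = 0.420 bits.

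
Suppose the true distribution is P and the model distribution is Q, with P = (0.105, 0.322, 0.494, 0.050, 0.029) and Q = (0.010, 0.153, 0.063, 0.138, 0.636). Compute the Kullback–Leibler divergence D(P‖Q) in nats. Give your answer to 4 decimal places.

1.3635 nats

D(P‖Q) = Σ p·ln(p/q).
  0.105·ln(0.105/0.010) = 0.24689
  0.322·ln(0.322/0.153) = 0.23960
  0.494·ln(0.494/0.063) = 1.01734
  0.050·ln(0.050/0.138) = -0.05076
  0.029·ln(0.029/0.636) = -0.08955
D(P‖Q) = 1.3635 nats.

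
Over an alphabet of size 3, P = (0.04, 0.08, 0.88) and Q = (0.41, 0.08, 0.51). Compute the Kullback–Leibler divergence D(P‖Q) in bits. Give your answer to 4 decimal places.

D(P‖Q) = Σ p·log₂(p/q).
  0.04·log₂(0.04/0.41) = -0.13430
  0.08·log₂(0.08/0.08) = 0.00000
  0.88·log₂(0.88/0.51) = 0.69257
D(P‖Q) = 0.5583 bits.

0.5583 bits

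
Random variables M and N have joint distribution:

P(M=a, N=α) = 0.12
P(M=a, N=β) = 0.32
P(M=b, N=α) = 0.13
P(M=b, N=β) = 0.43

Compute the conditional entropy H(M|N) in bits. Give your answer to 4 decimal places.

0.9880 bits

Marginals: p(M) = (0.4400, 0.5600), p(N) = (0.2500, 0.7500).
H(M|N) = Σ p(N) · H(M|N=·).
  N=α: p=0.2500, H(M|N=α) = 0.9988
  N=β: p=0.7500, H(M|N=β) = 0.9844
Weighted sum = 0.9880 bits.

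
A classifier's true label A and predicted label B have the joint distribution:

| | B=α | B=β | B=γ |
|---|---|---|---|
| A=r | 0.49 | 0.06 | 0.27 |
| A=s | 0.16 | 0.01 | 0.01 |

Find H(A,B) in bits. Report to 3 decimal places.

H(A,B) = −Σ p(x,y)·log₂ p(x,y) over all 6 cells.
  cell (r,α): −0.49·log₂0.49 = 0.5043
  cell (r,β): −0.06·log₂0.06 = 0.2435
  cell (r,γ): −0.27·log₂0.27 = 0.5100
  cell (s,α): −0.16·log₂0.16 = 0.4230
  cell (s,β): −0.01·log₂0.01 = 0.0664
  cell (s,γ): −0.01·log₂0.01 = 0.0664
Sum = 1.814 bits.

1.814 bits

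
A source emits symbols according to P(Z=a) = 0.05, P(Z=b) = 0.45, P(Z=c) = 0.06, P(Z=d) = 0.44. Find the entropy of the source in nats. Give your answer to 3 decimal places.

1.039 nats

H(Z) = −Σ p·ln p.
  −(0.05)·ln(0.05) = 0.1498
  −(0.45)·ln(0.45) = 0.3593
  −(0.06)·ln(0.06) = 0.1688
  −(0.44)·ln(0.44) = 0.3612
Sum: 0.1498 + 0.3593 + 0.1688 + 0.3612 = 1.039 nats.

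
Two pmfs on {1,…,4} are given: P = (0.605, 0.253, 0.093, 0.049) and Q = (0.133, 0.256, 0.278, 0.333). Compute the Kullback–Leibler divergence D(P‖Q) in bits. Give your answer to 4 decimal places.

1.0355 bits

D(P‖Q) = Σ p·log₂(p/q).
  0.605·log₂(0.605/0.133) = 1.32223
  0.253·log₂(0.253/0.256) = -0.00430
  0.093·log₂(0.093/0.278) = -0.14692
  0.049·log₂(0.049/0.333) = -0.13547
D(P‖Q) = 1.0355 bits.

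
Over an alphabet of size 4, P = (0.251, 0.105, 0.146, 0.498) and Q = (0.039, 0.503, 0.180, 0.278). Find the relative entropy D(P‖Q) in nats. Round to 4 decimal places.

D(P‖Q) = Σ p·ln(p/q).
  0.251·ln(0.251/0.039) = 0.46733
  0.105·ln(0.105/0.503) = -0.16450
  0.146·ln(0.146/0.180) = -0.03057
  0.498·ln(0.498/0.278) = 0.29032
D(P‖Q) = 0.5626 nats.

0.5626 nats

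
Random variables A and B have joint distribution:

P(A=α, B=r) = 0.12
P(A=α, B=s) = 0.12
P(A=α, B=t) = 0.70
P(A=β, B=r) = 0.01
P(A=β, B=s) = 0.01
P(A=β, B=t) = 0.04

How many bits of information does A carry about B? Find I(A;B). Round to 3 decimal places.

Marginals: p(A) = (0.9400, 0.0600), p(B) = (0.1300, 0.1300, 0.7400).
I(A;B) = H(A) + H(B) − H(A,B).
H(A) = 0.3274, H(B) = 1.0867, H(A,B) = 1.4130.
I(A;B) = 0.3274 + 1.0867 − 1.4130 = 0.001 bits.

0.001 bits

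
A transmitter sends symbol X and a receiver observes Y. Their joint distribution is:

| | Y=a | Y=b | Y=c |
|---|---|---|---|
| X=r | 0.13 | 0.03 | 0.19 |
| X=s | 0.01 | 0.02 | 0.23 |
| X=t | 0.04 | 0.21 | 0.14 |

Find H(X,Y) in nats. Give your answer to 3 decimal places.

H(X,Y) = −Σ p(x,y)·ln p(x,y) over all 9 cells.
  cell (r,a): −0.13·ln0.13 = 0.2652
  cell (r,b): −0.03·ln0.03 = 0.1052
  cell (r,c): −0.19·ln0.19 = 0.3155
  cell (s,a): −0.01·ln0.01 = 0.0461
  cell (s,b): −0.02·ln0.02 = 0.0782
  cell (s,c): −0.23·ln0.23 = 0.3380
  cell (t,a): −0.04·ln0.04 = 0.1288
  cell (t,b): −0.21·ln0.21 = 0.3277
  cell (t,c): −0.14·ln0.14 = 0.2753
Sum = 1.880 nats.

1.880 nats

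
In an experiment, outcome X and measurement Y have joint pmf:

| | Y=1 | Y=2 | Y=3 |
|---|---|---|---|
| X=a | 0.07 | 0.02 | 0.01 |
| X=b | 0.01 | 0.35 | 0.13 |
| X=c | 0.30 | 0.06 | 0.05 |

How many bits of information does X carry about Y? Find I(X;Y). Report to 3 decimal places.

Marginals: p(X) = (0.1000, 0.4900, 0.4100), p(Y) = (0.3800, 0.4300, 0.1900).
I(X;Y) = Σ p(x,y)·log₂[p(x,y)/(p(x)p(y))].
  (a,1): 0.07·log₂(1.8421) = 0.0617
  (a,2): 0.02·log₂(0.4651) = -0.0221
  (a,3): 0.01·log₂(0.5263) = -0.0093
  (b,1): 0.01·log₂(0.0537) = -0.0422
  (b,2): 0.35·log₂(1.6611) = 0.2563
  (b,3): 0.13·log₂(1.3963) = 0.0626
  (c,1): 0.30·log₂(1.9255) = 0.2836
  (c,2): 0.06·log₂(0.3403) = -0.0933
  (c,3): 0.05·log₂(0.6418) = -0.0320
Sum = 0.465 bits.

0.465 bits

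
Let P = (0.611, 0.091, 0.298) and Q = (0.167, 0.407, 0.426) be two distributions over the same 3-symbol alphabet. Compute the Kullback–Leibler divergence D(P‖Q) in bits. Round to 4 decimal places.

D(P‖Q) = Σ p·log₂(p/q).
  0.611·log₂(0.611/0.167) = 1.14338
  0.091·log₂(0.091/0.407) = -0.19666
  0.298·log₂(0.298/0.426) = -0.15363
D(P‖Q) = 0.7931 bits.

0.7931 bits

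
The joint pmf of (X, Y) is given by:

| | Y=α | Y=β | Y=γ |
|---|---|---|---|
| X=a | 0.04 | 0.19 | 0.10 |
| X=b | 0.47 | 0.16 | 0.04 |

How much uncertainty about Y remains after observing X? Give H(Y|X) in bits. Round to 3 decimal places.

Marginals: p(X) = (0.3300, 0.6700), p(Y) = (0.5100, 0.3500, 0.1400).
H(Y|X) = Σ p(X) · H(Y|X=·).
  X=a: p=0.3300, H(Y|X=a) = 1.3495
  X=b: p=0.6700, H(Y|X=b) = 1.0950
Weighted sum = 1.179 bits.

1.179 bits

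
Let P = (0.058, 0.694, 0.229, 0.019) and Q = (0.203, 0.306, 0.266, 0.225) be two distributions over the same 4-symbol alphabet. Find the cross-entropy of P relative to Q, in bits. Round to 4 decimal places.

H(P,Q) = −Σ p·log₂ q.
  −0.058·log₂(0.203) = 0.13343
  −0.694·log₂(0.306) = 1.18563
  −0.229·log₂(0.266) = 0.43750
  −0.019·log₂(0.225) = 0.04089
H(P,Q) = 1.7974 bits.

1.7974 bits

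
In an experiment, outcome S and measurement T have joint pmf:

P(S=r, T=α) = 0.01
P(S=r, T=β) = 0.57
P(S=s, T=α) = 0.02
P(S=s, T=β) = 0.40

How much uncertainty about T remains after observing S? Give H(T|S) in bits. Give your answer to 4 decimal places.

0.1889 bits

Marginals: p(S) = (0.5800, 0.4200), p(T) = (0.0300, 0.9700).
H(T|S) = Σ p(S) · H(T|S=·).
  S=r: p=0.5800, H(T|S=r) = 0.1257
  S=s: p=0.4200, H(T|S=s) = 0.2762
Weighted sum = 0.1889 bits.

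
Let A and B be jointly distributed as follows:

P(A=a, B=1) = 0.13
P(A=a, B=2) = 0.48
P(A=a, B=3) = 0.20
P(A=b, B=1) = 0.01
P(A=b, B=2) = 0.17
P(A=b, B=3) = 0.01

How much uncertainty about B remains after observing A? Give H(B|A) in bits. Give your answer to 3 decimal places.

Chain rule: H(B|A) = H(A,B) − H(A).
Marginals: p(A) = (0.8100, 0.1900), p(B) = (0.1400, 0.6500, 0.2100).
H(A,B) = 1.9228 bits; H(A) = 0.7015 bits.
H(B|A) = 1.9228 − 0.7015 = 1.221 bits.

1.221 bits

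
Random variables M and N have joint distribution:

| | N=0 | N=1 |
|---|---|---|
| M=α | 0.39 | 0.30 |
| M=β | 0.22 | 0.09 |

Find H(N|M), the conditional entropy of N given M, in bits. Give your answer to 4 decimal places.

Chain rule: H(N|M) = H(M,N) − H(M).
Marginals: p(M) = (0.6900, 0.3100), p(N) = (0.6100, 0.3900).
H(M,N) = 1.8441 bits; H(M) = 0.8932 bits.
H(N|M) = 1.8441 − 0.8932 = 0.9509 bits.

0.9509 bits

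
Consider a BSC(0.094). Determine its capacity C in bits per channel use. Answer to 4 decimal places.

Binary symmetric channel: C = 1 − h₂(ε) where h₂ is the binary entropy function.
h₂(0.094) = −0.094·log₂0.094 − 0.906·log₂0.906 = 0.4497.
C = 1 − 0.4497 = 0.5503 bits per channel use.

0.5503 bits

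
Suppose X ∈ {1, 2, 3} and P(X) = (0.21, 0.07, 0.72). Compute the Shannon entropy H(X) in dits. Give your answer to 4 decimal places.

0.3259 dits

H(X) = −Σ p·log₁₀ p.
  −(0.21)·log₁₀(0.21) = 0.14233
  −(0.07)·log₁₀(0.07) = 0.08084
  −(0.72)·log₁₀(0.72) = 0.10272
Sum: 0.14233 + 0.08084 + 0.10272 = 0.3259 dits.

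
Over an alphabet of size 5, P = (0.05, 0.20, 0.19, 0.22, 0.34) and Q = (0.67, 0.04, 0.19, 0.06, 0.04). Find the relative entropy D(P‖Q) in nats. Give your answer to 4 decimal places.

D(P‖Q) = Σ p·ln(p/q).
  0.05·ln(0.05/0.67) = -0.12976
  0.20·ln(0.20/0.04) = 0.32189
  0.19·ln(0.19/0.19) = 0.00000
  0.22·ln(0.22/0.06) = 0.28584
  0.34·ln(0.34/0.04) = 0.72762
D(P‖Q) = 1.2056 nats.

1.2056 nats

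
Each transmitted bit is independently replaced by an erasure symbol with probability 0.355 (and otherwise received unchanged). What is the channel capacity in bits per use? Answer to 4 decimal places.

Binary erasure channel: capacity C = 1 − ε.
C = 1 − 0.355 = 0.6450 bits per channel use.

0.6450 bits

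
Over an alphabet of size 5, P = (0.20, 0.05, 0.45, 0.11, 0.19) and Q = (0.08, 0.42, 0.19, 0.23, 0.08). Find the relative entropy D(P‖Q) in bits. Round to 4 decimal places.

0.7907 bits

D(P‖Q) = Σ p·log₂(p/q).
  0.20·log₂(0.20/0.08) = 0.26439
  0.05·log₂(0.05/0.42) = -0.15352
  0.45·log₂(0.45/0.19) = 0.55977
  0.11·log₂(0.11/0.23) = -0.11705
  0.19·log₂(0.19/0.08) = 0.23711
D(P‖Q) = 0.7907 bits.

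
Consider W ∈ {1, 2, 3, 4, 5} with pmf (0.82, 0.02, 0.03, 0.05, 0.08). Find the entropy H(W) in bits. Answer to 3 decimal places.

H(W) = −Σ p·log₂ p.
  −(0.82)·log₂(0.82) = 0.2348
  −(0.02)·log₂(0.02) = 0.1129
  −(0.03)·log₂(0.03) = 0.1518
  −(0.05)·log₂(0.05) = 0.2161
  −(0.08)·log₂(0.08) = 0.2915
Sum: 0.2348 + 0.1129 + 0.1518 + 0.2161 + 0.2915 = 1.007 bits.

1.007 bits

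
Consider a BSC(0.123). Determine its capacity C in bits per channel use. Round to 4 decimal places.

0.4621 bits

Binary symmetric channel: C = 1 − h₂(ε) where h₂ is the binary entropy function.
h₂(0.123) = −0.123·log₂0.123 − 0.877·log₂0.877 = 0.5379.
C = 1 − 0.5379 = 0.4621 bits per channel use.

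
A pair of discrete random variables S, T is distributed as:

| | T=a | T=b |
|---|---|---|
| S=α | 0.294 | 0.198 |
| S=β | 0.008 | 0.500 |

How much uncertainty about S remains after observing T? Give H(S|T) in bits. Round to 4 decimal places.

Chain rule: H(S|T) = H(S,T) − H(T).
Marginals: p(S) = (0.4920, 0.5080), p(T) = (0.3020, 0.6980).
H(S,T) = 1.5376 bits; H(T) = 0.8837 bits.
H(S|T) = 1.5376 − 0.8837 = 0.6539 bits.

0.6539 bits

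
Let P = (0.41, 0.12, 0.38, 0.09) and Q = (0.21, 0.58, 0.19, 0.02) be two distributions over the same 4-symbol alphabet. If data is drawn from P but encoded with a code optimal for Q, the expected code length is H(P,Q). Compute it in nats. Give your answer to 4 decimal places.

1.6884 nats

H(P,Q) = −Σ p·ln q.
  −0.41·ln(0.21) = 0.63987
  −0.12·ln(0.58) = 0.06537
  −0.38·ln(0.19) = 0.63108
  −0.09·ln(0.02) = 0.35208
H(P,Q) = 1.6884 nats.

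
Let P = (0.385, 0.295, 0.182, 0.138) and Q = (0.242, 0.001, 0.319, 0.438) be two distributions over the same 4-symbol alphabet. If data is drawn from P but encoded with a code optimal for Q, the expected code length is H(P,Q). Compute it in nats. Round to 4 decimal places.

2.9059 nats

H(P,Q) = −Σ p·ln q.
  −0.385·ln(0.242) = 0.54624
  −0.295·ln(0.001) = 2.03779
  −0.182·ln(0.319) = 0.20795
  −0.138·ln(0.438) = 0.11392
H(P,Q) = 2.9059 nats.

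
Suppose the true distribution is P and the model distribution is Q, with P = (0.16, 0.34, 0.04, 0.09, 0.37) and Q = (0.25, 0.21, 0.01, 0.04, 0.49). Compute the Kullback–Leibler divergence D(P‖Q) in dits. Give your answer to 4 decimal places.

0.0508 dits

D(P‖Q) = Σ p·log₁₀(p/q).
  0.16·log₁₀(0.16/0.25) = -0.03101
  0.34·log₁₀(0.34/0.21) = 0.07115
  0.04·log₁₀(0.04/0.01) = 0.02408
  0.09·log₁₀(0.09/0.04) = 0.03170
  0.37·log₁₀(0.37/0.49) = -0.04514
D(P‖Q) = 0.0508 dits.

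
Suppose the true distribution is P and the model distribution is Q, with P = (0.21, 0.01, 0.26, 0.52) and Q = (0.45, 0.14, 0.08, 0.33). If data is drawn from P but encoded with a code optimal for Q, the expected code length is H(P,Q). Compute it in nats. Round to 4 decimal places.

H(P,Q) = −Σ p·ln q.
  −0.21·ln(0.45) = 0.16769
  −0.01·ln(0.14) = 0.01966
  −0.26·ln(0.08) = 0.65669
  −0.52·ln(0.33) = 0.57650
H(P,Q) = 1.4205 nats.

1.4205 nats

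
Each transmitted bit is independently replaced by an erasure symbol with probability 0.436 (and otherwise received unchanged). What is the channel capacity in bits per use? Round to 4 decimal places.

Binary erasure channel: capacity C = 1 − ε.
C = 1 − 0.436 = 0.5640 bits per channel use.

0.5640 bits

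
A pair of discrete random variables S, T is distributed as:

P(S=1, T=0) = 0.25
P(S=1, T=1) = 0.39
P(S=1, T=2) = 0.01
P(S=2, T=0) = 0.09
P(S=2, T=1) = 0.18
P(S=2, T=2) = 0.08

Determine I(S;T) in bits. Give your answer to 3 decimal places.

0.092 bits

Marginals: p(S) = (0.6500, 0.3500), p(T) = (0.3400, 0.5700, 0.0900).
I(S;T) = H(S) + H(T) − H(S,T).
H(S) = 0.9341, H(T) = 1.3041, H(S,T) = 2.1457.
I(S;T) = 0.9341 + 1.3041 − 2.1457 = 0.092 bits.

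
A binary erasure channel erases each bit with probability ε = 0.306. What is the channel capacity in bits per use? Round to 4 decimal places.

Binary erasure channel: capacity C = 1 − ε.
C = 1 − 0.306 = 0.6940 bits per channel use.

0.6940 bits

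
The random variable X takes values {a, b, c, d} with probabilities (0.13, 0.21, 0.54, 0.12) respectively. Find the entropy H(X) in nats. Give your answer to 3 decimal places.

H(X) = −Σ p·ln p.
  −(0.13)·ln(0.13) = 0.2652
  −(0.21)·ln(0.21) = 0.3277
  −(0.54)·ln(0.54) = 0.3327
  −(0.12)·ln(0.12) = 0.2544
Sum: 0.2652 + 0.3277 + 0.3327 + 0.2544 = 1.180 nats.

1.180 nats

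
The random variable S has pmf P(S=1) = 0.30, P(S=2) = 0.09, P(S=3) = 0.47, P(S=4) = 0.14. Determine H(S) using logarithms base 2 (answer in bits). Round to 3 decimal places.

1.743 bits

H(S) = −Σ p·log₂ p.
  −(0.30)·log₂(0.30) = 0.5211
  −(0.09)·log₂(0.09) = 0.3127
  −(0.47)·log₂(0.47) = 0.5120
  −(0.14)·log₂(0.14) = 0.3971
Sum: 0.5211 + 0.3127 + 0.5120 + 0.3971 = 1.743 bits.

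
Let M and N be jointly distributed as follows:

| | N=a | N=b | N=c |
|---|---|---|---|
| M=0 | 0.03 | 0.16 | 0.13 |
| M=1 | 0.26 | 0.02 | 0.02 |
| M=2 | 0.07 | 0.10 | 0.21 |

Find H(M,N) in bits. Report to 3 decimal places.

2.762 bits

H(M,N) = −Σ p(x,y)·log₂ p(x,y) over all 9 cells.
  cell (0,a): −0.03·log₂0.03 = 0.1518
  cell (0,b): −0.16·log₂0.16 = 0.4230
  cell (0,c): −0.13·log₂0.13 = 0.3826
  cell (1,a): −0.26·log₂0.26 = 0.5053
  cell (1,b): −0.02·log₂0.02 = 0.1129
  cell (1,c): −0.02·log₂0.02 = 0.1129
  cell (2,a): −0.07·log₂0.07 = 0.2686
  cell (2,b): −0.10·log₂0.10 = 0.3322
  cell (2,c): −0.21·log₂0.21 = 0.4728
Sum = 2.762 bits.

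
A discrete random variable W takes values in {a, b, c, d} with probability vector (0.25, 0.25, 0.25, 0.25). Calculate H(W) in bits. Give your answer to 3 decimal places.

H(W) = −Σ p·log₂ p.
  −(0.25)·log₂(0.25) = 0.5000
  −(0.25)·log₂(0.25) = 0.5000
  −(0.25)·log₂(0.25) = 0.5000
  −(0.25)·log₂(0.25) = 0.5000
Sum: 0.5000 + 0.5000 + 0.5000 + 0.5000 = 2.000 bits.

2.000 bits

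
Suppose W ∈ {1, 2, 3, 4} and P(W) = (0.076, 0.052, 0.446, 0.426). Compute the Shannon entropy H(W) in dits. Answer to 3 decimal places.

0.466 dits

H(W) = −Σ p·log₁₀ p.
  −(0.076)·log₁₀(0.076) = 0.0851
  −(0.052)·log₁₀(0.052) = 0.0668
  −(0.446)·log₁₀(0.446) = 0.1564
  −(0.426)·log₁₀(0.426) = 0.1579
Sum: 0.0851 + 0.0668 + 0.1564 + 0.1579 = 0.466 dits.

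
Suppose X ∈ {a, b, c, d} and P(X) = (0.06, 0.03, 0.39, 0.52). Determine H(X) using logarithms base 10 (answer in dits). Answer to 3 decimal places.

H(X) = −Σ p·log₁₀ p.
  −(0.06)·log₁₀(0.06) = 0.0733
  −(0.03)·log₁₀(0.03) = 0.0457
  −(0.39)·log₁₀(0.39) = 0.1595
  −(0.52)·log₁₀(0.52) = 0.1477
Sum: 0.0733 + 0.0457 + 0.1595 + 0.1477 = 0.426 dits.

0.426 dits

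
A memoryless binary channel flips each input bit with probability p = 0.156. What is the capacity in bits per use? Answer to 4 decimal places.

Binary symmetric channel: C = 1 − h₂(ε) where h₂ is the binary entropy function.
h₂(0.156) = −0.156·log₂0.156 − 0.844·log₂0.844 = 0.6247.
C = 1 − 0.6247 = 0.3753 bits per channel use.

0.3753 bits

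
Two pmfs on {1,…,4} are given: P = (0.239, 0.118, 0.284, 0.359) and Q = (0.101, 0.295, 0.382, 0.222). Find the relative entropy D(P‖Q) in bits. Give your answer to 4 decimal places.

D(P‖Q) = Σ p·log₂(p/q).
  0.239·log₂(0.239/0.101) = 0.29699
  0.118·log₂(0.118/0.295) = -0.15599
  0.284·log₂(0.284/0.382) = -0.12146
  0.359·log₂(0.359/0.222) = 0.24894
D(P‖Q) = 0.2685 bits.

0.2685 bits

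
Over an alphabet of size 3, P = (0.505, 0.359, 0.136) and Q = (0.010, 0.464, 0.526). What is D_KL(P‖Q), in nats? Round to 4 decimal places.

1.7045 nats

D(P‖Q) = Σ p·ln(p/q).
  0.505·ln(0.505/0.010) = 1.98060
  0.359·ln(0.359/0.464) = -0.09211
  0.136·ln(0.136/0.526) = -0.18396
D(P‖Q) = 1.7045 nats.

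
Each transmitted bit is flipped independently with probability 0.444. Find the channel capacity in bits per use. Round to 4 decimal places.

Binary symmetric channel: C = 1 − h₂(ε) where h₂ is the binary entropy function.
h₂(0.444) = −0.444·log₂0.444 − 0.556·log₂0.556 = 0.9909.
C = 1 − 0.9909 = 0.0091 bits per channel use.

0.0091 bits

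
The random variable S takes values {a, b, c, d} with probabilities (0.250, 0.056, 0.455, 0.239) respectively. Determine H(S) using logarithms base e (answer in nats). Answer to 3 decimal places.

1.208 nats

H(S) = −Σ p·ln p.
  −(0.250)·ln(0.250) = 0.3466
  −(0.056)·ln(0.056) = 0.1614
  −(0.455)·ln(0.455) = 0.3583
  −(0.239)·ln(0.239) = 0.3421
Sum: 0.3466 + 0.1614 + 0.3583 + 0.3421 = 1.208 nats.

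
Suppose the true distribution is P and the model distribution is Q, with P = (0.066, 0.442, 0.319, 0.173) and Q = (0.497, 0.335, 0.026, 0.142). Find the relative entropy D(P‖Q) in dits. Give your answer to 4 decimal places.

D(P‖Q) = Σ p·log₁₀(p/q).
  0.066·log₁₀(0.066/0.497) = -0.05787
  0.442·log₁₀(0.442/0.335) = 0.05321
  0.319·log₁₀(0.319/0.026) = 0.34733
  0.173·log₁₀(0.173/0.142) = 0.01484
D(P‖Q) = 0.3575 dits.

0.3575 dits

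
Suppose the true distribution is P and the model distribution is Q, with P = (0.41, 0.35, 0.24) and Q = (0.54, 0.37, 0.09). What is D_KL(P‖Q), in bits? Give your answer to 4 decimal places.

D(P‖Q) = Σ p·log₂(p/q).
  0.41·log₂(0.41/0.54) = -0.16291
  0.35·log₂(0.35/0.37) = -0.02806
  0.24·log₂(0.24/0.09) = 0.33961
D(P‖Q) = 0.1486 bits.

0.1486 bits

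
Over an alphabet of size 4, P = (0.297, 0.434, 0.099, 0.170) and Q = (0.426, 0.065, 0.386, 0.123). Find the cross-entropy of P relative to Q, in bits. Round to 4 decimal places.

H(P,Q) = −Σ p·log₂ q.
  −0.297·log₂(0.426) = 0.36563
  −0.434·log₂(0.065) = 1.71144
  −0.099·log₂(0.386) = 0.13596
  −0.170·log₂(0.123) = 0.51396
H(P,Q) = 2.7270 bits.

2.7270 bits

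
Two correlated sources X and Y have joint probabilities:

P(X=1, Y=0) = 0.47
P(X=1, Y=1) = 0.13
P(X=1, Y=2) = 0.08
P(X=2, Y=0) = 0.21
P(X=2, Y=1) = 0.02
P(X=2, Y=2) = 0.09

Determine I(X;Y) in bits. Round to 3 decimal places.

0.043 bits

Marginals: p(X) = (0.6800, 0.3200), p(Y) = (0.6800, 0.1500, 0.1700).
I(X;Y) = Σ p(x,y)·log₂[p(x,y)/(p(x)p(y))].
  (1,0): 0.47·log₂(1.0164) = 0.0111
  (1,1): 0.13·log₂(1.2745) = 0.0455
  (1,2): 0.08·log₂(0.6920) = -0.0425
  (2,0): 0.21·log₂(0.9651) = -0.0108
  (2,1): 0.02·log₂(0.4167) = -0.0253
  (2,2): 0.09·log₂(1.6544) = 0.0654
Sum = 0.043 bits.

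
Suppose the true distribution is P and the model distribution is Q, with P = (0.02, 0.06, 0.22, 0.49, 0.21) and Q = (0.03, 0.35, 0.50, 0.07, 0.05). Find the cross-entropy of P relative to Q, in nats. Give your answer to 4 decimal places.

H(P,Q) = −Σ p·ln q.
  −0.02·ln(0.03) = 0.07013
  −0.06·ln(0.35) = 0.06299
  −0.22·ln(0.50) = 0.15249
  −0.49·ln(0.07) = 1.30304
  −0.21·ln(0.05) = 0.62910
H(P,Q) = 2.2178 nats.

2.2178 nats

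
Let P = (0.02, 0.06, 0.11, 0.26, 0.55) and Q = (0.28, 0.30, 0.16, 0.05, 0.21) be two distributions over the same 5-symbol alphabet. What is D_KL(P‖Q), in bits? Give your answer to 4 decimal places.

1.1075 bits

D(P‖Q) = Σ p·log₂(p/q).
  0.02·log₂(0.02/0.28) = -0.07615
  0.06·log₂(0.06/0.30) = -0.13932
  0.11·log₂(0.11/0.16) = -0.05946
  0.26·log₂(0.26/0.05) = 0.61841
  0.55·log₂(0.55/0.21) = 0.76397
D(P‖Q) = 1.1075 bits.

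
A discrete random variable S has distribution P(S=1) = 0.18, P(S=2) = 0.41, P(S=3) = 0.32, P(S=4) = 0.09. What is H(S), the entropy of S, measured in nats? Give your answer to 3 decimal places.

1.256 nats

H(S) = −Σ p·ln p.
  −(0.18)·ln(0.18) = 0.3087
  −(0.41)·ln(0.41) = 0.3656
  −(0.32)·ln(0.32) = 0.3646
  −(0.09)·ln(0.09) = 0.2167
Sum: 0.3087 + 0.3656 + 0.3646 + 0.2167 = 1.256 nats.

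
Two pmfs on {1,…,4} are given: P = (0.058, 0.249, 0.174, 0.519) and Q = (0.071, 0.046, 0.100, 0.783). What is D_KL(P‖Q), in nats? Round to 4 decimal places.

0.2917 nats

D(P‖Q) = Σ p·ln(p/q).
  0.058·ln(0.058/0.071) = -0.01173
  0.249·ln(0.249/0.046) = 0.42051
  0.174·ln(0.174/0.100) = 0.09638
  0.519·ln(0.519/0.783) = -0.21343
D(P‖Q) = 0.2917 nats.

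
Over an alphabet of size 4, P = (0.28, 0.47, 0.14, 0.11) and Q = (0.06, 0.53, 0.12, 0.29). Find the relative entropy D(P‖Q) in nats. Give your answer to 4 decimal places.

D(P‖Q) = Σ p·ln(p/q).
  0.28·ln(0.28/0.06) = 0.43132
  0.47·ln(0.47/0.53) = -0.05647
  0.14·ln(0.14/0.12) = 0.02158
  0.11·ln(0.11/0.29) = -0.10663
D(P‖Q) = 0.2898 nats.

0.2898 nats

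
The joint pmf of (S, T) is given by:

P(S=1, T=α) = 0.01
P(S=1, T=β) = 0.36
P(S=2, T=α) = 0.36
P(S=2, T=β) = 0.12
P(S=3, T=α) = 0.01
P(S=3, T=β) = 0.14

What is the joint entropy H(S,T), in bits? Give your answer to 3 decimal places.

1.958 bits

H(S,T) = −Σ p(x,y)·log₂ p(x,y) over all 6 cells.
  cell (1,α): −0.01·log₂0.01 = 0.0664
  cell (1,β): −0.36·log₂0.36 = 0.5306
  cell (2,α): −0.36·log₂0.36 = 0.5306
  cell (2,β): −0.12·log₂0.12 = 0.3671
  cell (3,α): −0.01·log₂0.01 = 0.0664
  cell (3,β): −0.14·log₂0.14 = 0.3971
Sum = 1.958 bits.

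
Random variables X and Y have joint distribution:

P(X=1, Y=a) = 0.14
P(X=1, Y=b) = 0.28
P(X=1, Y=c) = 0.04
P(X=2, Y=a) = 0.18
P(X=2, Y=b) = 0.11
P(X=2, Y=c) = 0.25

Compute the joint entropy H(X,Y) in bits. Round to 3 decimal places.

2.393 bits

H(X,Y) = −Σ p(x,y)·log₂ p(x,y) over all 6 cells.
  cell (1,a): −0.14·log₂0.14 = 0.3971
  cell (1,b): −0.28·log₂0.28 = 0.5142
  cell (1,c): −0.04·log₂0.04 = 0.1858
  cell (2,a): −0.18·log₂0.18 = 0.4453
  cell (2,b): −0.11·log₂0.11 = 0.3503
  cell (2,c): −0.25·log₂0.25 = 0.5000
Sum = 2.393 bits.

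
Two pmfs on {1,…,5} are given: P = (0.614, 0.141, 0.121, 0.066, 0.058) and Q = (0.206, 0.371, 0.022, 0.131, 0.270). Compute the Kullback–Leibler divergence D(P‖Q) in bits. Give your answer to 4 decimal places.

D(P‖Q) = Σ p·log₂(p/q).
  0.614·log₂(0.614/0.206) = 0.96741
  0.141·log₂(0.141/0.371) = -0.19680
  0.121·log₂(0.121/0.022) = 0.29759
  0.066·log₂(0.066/0.131) = -0.06528
  0.058·log₂(0.058/0.270) = -0.12869
D(P‖Q) = 0.8742 bits.

0.8742 bits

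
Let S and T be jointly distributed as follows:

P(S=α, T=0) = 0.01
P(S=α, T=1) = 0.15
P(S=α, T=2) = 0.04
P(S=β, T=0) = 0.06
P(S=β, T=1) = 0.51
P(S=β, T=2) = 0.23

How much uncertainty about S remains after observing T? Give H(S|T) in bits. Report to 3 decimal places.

0.715 bits

Marginals: p(S) = (0.2000, 0.8000), p(T) = (0.0700, 0.6600, 0.2700).
H(S|T) = Σ p(T) · H(S|T=·).
  T=0: p=0.0700, H(S|T=0) = 0.5917
  T=1: p=0.6600, H(S|T=1) = 0.7732
  T=2: p=0.2700, H(S|T=2) = 0.6052
Weighted sum = 0.715 bits.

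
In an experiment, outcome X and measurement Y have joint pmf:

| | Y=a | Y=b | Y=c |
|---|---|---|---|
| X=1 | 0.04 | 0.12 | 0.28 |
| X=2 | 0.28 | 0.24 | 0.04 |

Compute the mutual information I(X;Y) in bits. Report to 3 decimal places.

Marginals: p(X) = (0.4400, 0.5600), p(Y) = (0.3200, 0.3600, 0.3200).
I(X;Y) = Σ p(x,y)·log₂[p(x,y)/(p(x)p(y))].
  (1,a): 0.04·log₂(0.2841) = -0.0726
  (1,b): 0.12·log₂(0.7576) = -0.0481
  (1,c): 0.28·log₂(1.9886) = 0.2777
  (2,a): 0.28·log₂(1.5625) = 0.1803
  (2,b): 0.24·log₂(1.1905) = 0.0604
  (2,c): 0.04·log₂(0.2232) = -0.0865
Sum = 0.311 bits.

0.311 bits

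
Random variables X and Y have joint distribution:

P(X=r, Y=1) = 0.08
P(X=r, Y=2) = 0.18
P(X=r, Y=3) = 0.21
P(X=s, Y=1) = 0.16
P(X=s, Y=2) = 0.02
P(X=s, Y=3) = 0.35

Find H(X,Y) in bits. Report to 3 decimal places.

2.276 bits

H(X,Y) = −Σ p(x,y)·log₂ p(x,y) over all 6 cells.
  cell (r,1): −0.08·log₂0.08 = 0.2915
  cell (r,2): −0.18·log₂0.18 = 0.4453
  cell (r,3): −0.21·log₂0.21 = 0.4728
  cell (s,1): −0.16·log₂0.16 = 0.4230
  cell (s,2): −0.02·log₂0.02 = 0.1129
  cell (s,3): −0.35·log₂0.35 = 0.5301
Sum = 2.276 bits.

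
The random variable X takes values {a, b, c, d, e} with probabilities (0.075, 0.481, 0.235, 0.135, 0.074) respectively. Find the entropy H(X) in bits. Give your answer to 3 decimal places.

H(X) = −Σ p·log₂ p.
  −(0.075)·log₂(0.075) = 0.2803
  −(0.481)·log₂(0.481) = 0.5079
  −(0.235)·log₂(0.235) = 0.4910
  −(0.135)·log₂(0.135) = 0.3900
  −(0.074)·log₂(0.074) = 0.2780
Sum: 0.2803 + 0.5079 + 0.4910 + 0.3900 + 0.2780 = 1.947 bits.

1.947 bits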